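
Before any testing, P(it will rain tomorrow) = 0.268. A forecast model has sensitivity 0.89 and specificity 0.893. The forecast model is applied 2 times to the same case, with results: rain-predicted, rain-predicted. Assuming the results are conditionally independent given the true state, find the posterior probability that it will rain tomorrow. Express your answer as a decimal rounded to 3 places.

Posterior P(H) ≈ 0.962

Let H be the event that it will rain tomorrow; start with P(H) = 0.268. P('rain-predicted'|H) = 0.89, P('rain-predicted'|¬H) = 0.107.
Update on result 1 ('rain-predicted'): P(H) ← 0.89·0.2680 / (0.89·0.2680 + 0.107·0.7320) = 0.23852/0.31684 = 0.7528.
Update on result 2 ('rain-predicted'): P(H) ← 0.89·0.7528 / (0.89·0.7528 + 0.107·0.2472) = 0.66999/0.69644 = 0.9620.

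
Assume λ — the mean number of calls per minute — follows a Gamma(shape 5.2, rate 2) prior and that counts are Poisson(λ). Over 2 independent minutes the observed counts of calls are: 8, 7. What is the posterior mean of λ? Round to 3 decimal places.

Posterior mean ≈ 5.050

The Poisson likelihood adds the total count to the shape and the number of exposure periods to the rate. Here ∑xᵢ = 15 and n = 2, so shape 5.2→20.2 and rate 2→4.
E[λ | data] = 20.2/4 = 5.050.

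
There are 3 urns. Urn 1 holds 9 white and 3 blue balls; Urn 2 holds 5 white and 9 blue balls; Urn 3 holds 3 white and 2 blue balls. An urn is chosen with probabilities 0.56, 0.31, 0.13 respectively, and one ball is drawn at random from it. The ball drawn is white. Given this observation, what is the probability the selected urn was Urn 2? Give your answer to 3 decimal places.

P(white|Urn 1) = 0.75; P(white|Urn 2) = 0.3571; P(white|Urn 3) = 0.6.
Prior × likelihood for each source: 0.56·0.75=0.4200, 0.31·0.3571=0.1107, 0.13·0.6=0.07800. Summing gives P(white) = 0.60871.
P(Urn 2 | white) = 0.1107 / 0.60871 = 0.182.

Posterior probability ≈ 0.182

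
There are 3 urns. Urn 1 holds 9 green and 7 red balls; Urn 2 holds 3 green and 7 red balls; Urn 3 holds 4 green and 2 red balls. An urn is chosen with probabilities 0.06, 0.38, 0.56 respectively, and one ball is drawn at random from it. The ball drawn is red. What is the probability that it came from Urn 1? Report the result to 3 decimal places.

Tabulate prior·likelihood by source: [1] prior 0.06, lik 0.4375, product 0.02625; [2] prior 0.38, lik 0.7, product 0.2660; [3] prior 0.56, lik 0.3333, product 0.1867.
Normalizing constant = 0.47892; the posterior for Urn 1 is its product over the sum, 0.02625/0.47892 = 0.055.

Posterior probability ≈ 0.055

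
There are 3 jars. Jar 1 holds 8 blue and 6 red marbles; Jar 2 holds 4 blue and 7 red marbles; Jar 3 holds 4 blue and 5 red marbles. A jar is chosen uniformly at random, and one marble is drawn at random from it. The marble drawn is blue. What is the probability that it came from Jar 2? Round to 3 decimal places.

Posterior probability ≈ 0.264

Tabulate prior·likelihood by source: [1] prior 0.333333, lik 0.5714, product 0.1905; [2] prior 0.333333, lik 0.3636, product 0.1212; [3] prior 0.333333, lik 0.4444, product 0.1481.
Normalizing constant = 0.45984; the posterior for Jar 2 is its product over the sum, 0.1212/0.45984 = 0.264.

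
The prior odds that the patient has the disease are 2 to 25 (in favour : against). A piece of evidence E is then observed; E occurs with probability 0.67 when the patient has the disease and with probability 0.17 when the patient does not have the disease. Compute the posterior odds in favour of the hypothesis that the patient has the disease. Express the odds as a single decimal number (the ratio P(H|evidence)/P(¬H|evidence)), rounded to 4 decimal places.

Posterior odds ≈ 0.3153

Prior odds = 2/25 = 0.080000. In log-odds, ln(0.080000) = -2.5257.
Add log likelihood ratio: ln(3.9412) = 1.3715.
Posterior log-odds = -1.1542, so posterior odds = exp(-1.1542) = 0.31529.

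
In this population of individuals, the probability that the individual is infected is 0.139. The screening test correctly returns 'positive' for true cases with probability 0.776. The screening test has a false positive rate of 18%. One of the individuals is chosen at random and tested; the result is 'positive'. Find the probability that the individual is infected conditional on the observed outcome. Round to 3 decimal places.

Let H be the event that the individual is infected. P(H) = 0.139, so P(¬H) = 0.861. With E the 'positive' result, P(E|H) = 0.776 and P(E|¬H) = 0.18.
P(E) = 0.776·0.139 + 0.18·0.861 = 0.10786 + 0.15498 = 0.26284.
By Bayes' theorem, P(H|E) = 0.10786 / 0.26284 = 0.410.

P(H | E) ≈ 0.410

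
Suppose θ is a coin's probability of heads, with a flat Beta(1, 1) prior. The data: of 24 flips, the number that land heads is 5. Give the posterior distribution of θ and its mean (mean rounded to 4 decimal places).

The binomial likelihood is conjugate to the Beta prior: with 5 successes and 19 failures, the posterior is Beta(1+5, 1+19) = Beta(6, 20).
E[θ | data] = 6/(6+20) = 0.2308.

Posterior: Beta(6, 20); mean ≈ 0.2308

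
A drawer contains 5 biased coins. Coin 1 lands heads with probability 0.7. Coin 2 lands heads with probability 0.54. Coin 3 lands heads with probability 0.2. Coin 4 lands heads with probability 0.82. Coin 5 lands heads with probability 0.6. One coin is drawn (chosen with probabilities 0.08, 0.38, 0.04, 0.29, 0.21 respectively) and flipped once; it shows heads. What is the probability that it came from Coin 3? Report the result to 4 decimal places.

Posterior probability ≈ 0.0126

Tabulate prior·likelihood by source: [1] prior 0.08, lik 0.7, product 0.05600; [2] prior 0.38, lik 0.54, product 0.2052; [3] prior 0.04, lik 0.2, product 0.008000; [4] prior 0.29, lik 0.82, product 0.2378; [5] prior 0.21, lik 0.6, product 0.1260.
Normalizing constant = 0.63300; the posterior for Coin 3 is its product over the sum, 0.008000/0.63300 = 0.0126.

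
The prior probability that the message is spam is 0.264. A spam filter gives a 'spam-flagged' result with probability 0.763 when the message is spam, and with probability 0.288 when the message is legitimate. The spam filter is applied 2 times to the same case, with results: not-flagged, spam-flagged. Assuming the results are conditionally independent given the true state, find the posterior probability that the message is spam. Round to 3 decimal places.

Posterior P(H) ≈ 0.240

Let H be the event that the message is spam; start with P(H) = 0.264. P('spam-flagged'|H) = 0.763, P('spam-flagged'|¬H) = 0.288.
Update on result 1 ('not-flagged'): P(H) ← 0.237·0.2640 / (0.237·0.2640 + 0.712·0.7360) = 0.062568/0.58660 = 0.1067.
Update on result 2 ('spam-flagged'): P(H) ← 0.763·0.1067 / (0.763·0.1067 + 0.288·0.8933) = 0.081383/0.33866 = 0.2403.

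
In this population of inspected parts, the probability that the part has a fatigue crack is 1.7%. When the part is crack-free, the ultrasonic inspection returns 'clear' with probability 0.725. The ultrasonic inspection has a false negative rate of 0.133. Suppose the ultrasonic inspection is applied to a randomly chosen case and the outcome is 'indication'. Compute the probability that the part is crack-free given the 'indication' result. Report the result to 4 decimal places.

Let H be the event that the part has a fatigue crack. P(H) = 0.017, so P(¬H) = 0.983. With E the 'indication' result, P(E|H) = 0.867 and P(E|¬H) = 0.275.
P(E) = 0.867·0.017 + 0.275·0.983 = 0.014739 + 0.27033 = 0.28506.
By Bayes' theorem, P(H|E) = 0.014739 / 0.28506 = 0.0517. Hence P(¬H|E) = 1 − 0.0517 = 0.9483.

P(¬H | E) ≈ 0.9483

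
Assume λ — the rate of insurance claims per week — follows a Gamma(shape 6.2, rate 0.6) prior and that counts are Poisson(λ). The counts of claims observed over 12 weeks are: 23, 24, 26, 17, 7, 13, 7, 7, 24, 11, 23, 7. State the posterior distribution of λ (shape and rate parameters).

The Poisson likelihood adds the total count to the shape and the number of exposure periods to the rate. Here ∑xᵢ = 189 and n = 12, so shape 6.2→195.2 and rate 0.6→12.6.

Posterior: Gamma(shape=195.2, rate=12.6)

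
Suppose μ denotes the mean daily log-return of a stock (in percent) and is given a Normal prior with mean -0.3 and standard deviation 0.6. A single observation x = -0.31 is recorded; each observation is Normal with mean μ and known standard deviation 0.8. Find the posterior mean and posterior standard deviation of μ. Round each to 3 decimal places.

Prior precision 1/τ₀² = 1/0.6² = 2.77778; data precision n/σ² = 1/0.8² = 1.56250.
Posterior precision = 2.77778 + 1.56250 = 4.34028, giving posterior SD = 1/√4.34028 = 0.480.
Posterior mean = (2.77778·-0.3 + 1.56250·-0.31) / 4.34028 = -0.304.

Posterior mean ≈ -0.304; posterior SD ≈ 0.480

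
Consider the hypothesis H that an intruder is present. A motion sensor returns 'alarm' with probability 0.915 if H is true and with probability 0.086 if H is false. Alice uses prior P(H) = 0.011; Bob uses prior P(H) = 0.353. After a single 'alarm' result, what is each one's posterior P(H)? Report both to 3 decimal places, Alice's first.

Alice: 0.106; Bob: 0.853

The likelihood ratio for an 'alarm' result is 0.915/0.086 = 10.640.
Alice: prior odds 0.011/0.989 = 0.011122; posterior odds 0.11834; posterior probability 0.106.
Bob: prior odds 0.353/0.647 = 0.54560; posterior odds 5.8049; posterior probability 0.853.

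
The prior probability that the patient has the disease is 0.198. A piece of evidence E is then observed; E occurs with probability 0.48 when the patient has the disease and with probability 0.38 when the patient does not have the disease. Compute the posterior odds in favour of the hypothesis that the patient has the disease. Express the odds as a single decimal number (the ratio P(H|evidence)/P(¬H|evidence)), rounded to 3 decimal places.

Posterior odds ≈ 0.312

Prior odds = 0.198/(1−0.198) = 0.24688.
Likelihood ratio for E = 0.48/0.38 = 1.2632.
Posterior odds = prior odds × LR = 0.31185.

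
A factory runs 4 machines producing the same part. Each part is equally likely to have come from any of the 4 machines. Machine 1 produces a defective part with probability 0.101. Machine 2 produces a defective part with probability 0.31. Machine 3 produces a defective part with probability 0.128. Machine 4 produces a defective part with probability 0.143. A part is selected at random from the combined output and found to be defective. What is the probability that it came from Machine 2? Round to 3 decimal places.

P(defective|M1) = 0.101; P(defective|M2) = 0.31; P(defective|M3) = 0.128; P(defective|M4) = 0.143.
Prior × likelihood for each source: 0.25·0.101=0.02525, 0.25·0.31=0.07750, 0.25·0.128=0.03200, 0.25·0.143=0.03575. Summing gives P(defective) = 0.17050.
P(Machine 2 | defective) = 0.07750 / 0.17050 = 0.455.

Posterior probability ≈ 0.455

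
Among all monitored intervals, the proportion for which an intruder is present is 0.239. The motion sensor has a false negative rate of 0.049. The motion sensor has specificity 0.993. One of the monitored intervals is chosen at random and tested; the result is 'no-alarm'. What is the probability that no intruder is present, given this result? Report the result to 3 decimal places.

P(¬H | E) ≈ 0.985

Let H be the event that an intruder is present. P(H) = 0.239, so P(¬H) = 0.761. With E the 'no-alarm' result, P(E|H) = 0.049 and P(E|¬H) = 0.993.
P(E) = 0.049·0.239 + 0.993·0.761 = 0.011711 + 0.75567 = 0.76738.
By Bayes' theorem, P(H|E) = 0.011711 / 0.76738 = 0.015. Hence P(¬H|E) = 1 − 0.015 = 0.985.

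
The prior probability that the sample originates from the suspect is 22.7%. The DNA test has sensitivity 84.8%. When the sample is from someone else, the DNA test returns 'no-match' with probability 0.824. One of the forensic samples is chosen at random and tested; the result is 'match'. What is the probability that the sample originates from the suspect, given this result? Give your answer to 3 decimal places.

Let H be the event that the sample originates from the suspect. P(H) = 0.227, so P(¬H) = 0.773. With E the 'match' result, P(E|H) = 0.848 and P(E|¬H) = 0.176.
P(E) = 0.848·0.227 + 0.176·0.773 = 0.19250 + 0.13605 = 0.32854.
By Bayes' theorem, P(H|E) = 0.19250 / 0.32854 = 0.586.

P(H | E) ≈ 0.586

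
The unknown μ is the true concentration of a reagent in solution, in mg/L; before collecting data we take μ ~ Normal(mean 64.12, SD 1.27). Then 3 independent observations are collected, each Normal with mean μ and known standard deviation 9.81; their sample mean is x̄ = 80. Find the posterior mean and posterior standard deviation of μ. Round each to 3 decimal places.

Posterior mean ≈ 64.880; posterior SD ≈ 1.239

Prior precision 1/τ₀² = 1/1.27² = 0.620001; data precision n/σ² = 3/9.81² = 0.0311733.
Posterior precision = 0.620001 + 0.0311733 = 0.651175, giving posterior SD = 1/√0.651175 = 1.239.
Posterior mean = (0.620001·64.12 + 0.0311733·80) / 0.651175 = 64.880.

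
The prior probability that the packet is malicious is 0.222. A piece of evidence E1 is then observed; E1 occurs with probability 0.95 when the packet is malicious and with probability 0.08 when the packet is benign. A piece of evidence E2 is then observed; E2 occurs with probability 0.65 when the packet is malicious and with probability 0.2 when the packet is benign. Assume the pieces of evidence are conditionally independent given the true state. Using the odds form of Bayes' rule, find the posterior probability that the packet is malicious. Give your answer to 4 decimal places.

Posterior probability ≈ 0.9168

Prior odds = 0.222/(1−0.222) = 0.28535.
Likelihood ratio for E1 = 0.95/0.08 = 11.875.
Likelihood ratio for E2 = 0.65/0.2 = 3.2500.
Posterior odds = prior odds × LR₁ × LR₂ = 11.013.
Posterior probability = odds/(1+odds) = 11.013/12.013 = 0.9168.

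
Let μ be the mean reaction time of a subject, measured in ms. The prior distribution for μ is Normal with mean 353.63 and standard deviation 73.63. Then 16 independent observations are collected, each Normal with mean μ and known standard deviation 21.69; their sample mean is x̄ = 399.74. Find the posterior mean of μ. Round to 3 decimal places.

Prior precision 1/τ₀² = 1/73.63² = 0.00018445; data precision n/σ² = 16/21.69² = 0.0340095.
Posterior precision = 0.00018445 + 0.0340095 = 0.0341940.
Posterior mean = (0.00018445·353.63 + 0.0340095·399.74) / 0.0341940 = 399.491.

Posterior mean ≈ 399.491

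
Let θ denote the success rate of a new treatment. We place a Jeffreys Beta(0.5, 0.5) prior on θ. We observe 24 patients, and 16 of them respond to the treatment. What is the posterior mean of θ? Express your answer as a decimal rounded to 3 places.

Posterior mean ≈ 0.660

Observing 16 successes and 8 failures updates Beta(0.5, 0.5) by adding the success and failure counts to the two shape parameters: α = 0.5+16 = 16.5, β = 0.5+8 = 8.5.
E[θ | data] = 16.5/(16.5+8.5) = 0.660.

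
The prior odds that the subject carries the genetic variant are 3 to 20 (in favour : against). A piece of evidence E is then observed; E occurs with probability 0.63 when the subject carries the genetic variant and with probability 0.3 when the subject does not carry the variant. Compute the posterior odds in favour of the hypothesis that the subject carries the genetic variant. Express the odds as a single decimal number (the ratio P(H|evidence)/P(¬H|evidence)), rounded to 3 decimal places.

Prior odds = 3/20 = 0.15000.
Likelihood ratio for E = 0.63/0.3 = 2.1000.
Posterior odds = prior odds × LR = 0.31500.

Posterior odds ≈ 0.315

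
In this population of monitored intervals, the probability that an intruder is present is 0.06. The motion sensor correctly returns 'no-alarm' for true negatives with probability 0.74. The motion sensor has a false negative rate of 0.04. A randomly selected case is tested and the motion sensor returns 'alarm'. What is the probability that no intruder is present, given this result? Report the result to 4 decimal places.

P(¬H | E) ≈ 0.8093

Let H be the event that an intruder is present. P(H) = 0.06, so P(¬H) = 0.94. With E the 'alarm' result, P(E|H) = 0.96 and P(E|¬H) = 0.26.
P(E) = 0.96·0.06 + 0.26·0.94 = 0.057600 + 0.24440 = 0.30200.
By Bayes' theorem, P(H|E) = 0.057600 / 0.30200 = 0.1907. Hence P(¬H|E) = 1 − 0.1907 = 0.8093.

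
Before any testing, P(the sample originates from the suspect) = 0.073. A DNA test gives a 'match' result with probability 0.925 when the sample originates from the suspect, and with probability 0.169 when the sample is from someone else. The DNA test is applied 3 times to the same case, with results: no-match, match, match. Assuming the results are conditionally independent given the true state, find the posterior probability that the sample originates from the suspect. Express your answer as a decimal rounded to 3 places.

Let H be the event that the sample originates from the suspect; start with P(H) = 0.073. P('match'|H) = 0.925, P('match'|¬H) = 0.169.
Update on result 1 ('no-match'): P(H) ← 0.075·0.0730 / (0.075·0.0730 + 0.831·0.9270) = 0.0054750/0.77581 = 0.0071.
Update on result 2 ('match'): P(H) ← 0.925·0.0071 / (0.925·0.0071 + 0.169·0.9929) = 0.0065278/0.17434 = 0.0374.
Update on result 3 ('match'): P(H) ← 0.925·0.0374 / (0.925·0.0374 + 0.169·0.9626) = 0.034636/0.19731 = 0.1755.

Posterior P(H) ≈ 0.176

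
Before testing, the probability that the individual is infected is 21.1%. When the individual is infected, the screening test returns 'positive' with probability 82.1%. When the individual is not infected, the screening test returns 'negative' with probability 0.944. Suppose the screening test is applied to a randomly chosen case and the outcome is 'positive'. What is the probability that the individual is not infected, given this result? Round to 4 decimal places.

P(¬H | E) ≈ 0.2032

Write H for 'the individual is infected'. Prior odds H:¬H = 0.211/0.789 = 0.26743. For the 'positive' outcome, the likelihood ratio is 0.821/0.056 = 14.661.
Posterior odds = 0.26743 × 14.661 = 3.9207, so P(H|E) = 3.9207/(1+3.9207) = 0.7968. Then P(¬H|E) = 1 − 0.7968 = 0.2032.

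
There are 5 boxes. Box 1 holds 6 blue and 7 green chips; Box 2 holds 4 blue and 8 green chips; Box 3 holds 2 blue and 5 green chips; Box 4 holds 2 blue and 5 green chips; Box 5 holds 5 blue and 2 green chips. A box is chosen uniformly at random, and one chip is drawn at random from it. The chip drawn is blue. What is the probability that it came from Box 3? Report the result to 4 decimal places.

Posterior probability ≈ 0.1373

Tabulate prior·likelihood by source: [1] prior 0.2, lik 0.4615, product 0.09231; [2] prior 0.2, lik 0.3333, product 0.06667; [3] prior 0.2, lik 0.2857, product 0.05714; [4] prior 0.2, lik 0.2857, product 0.05714; [5] prior 0.2, lik 0.7143, product 0.1429.
Normalizing constant = 0.41612; the posterior for Box 3 is its product over the sum, 0.05714/0.41612 = 0.1373.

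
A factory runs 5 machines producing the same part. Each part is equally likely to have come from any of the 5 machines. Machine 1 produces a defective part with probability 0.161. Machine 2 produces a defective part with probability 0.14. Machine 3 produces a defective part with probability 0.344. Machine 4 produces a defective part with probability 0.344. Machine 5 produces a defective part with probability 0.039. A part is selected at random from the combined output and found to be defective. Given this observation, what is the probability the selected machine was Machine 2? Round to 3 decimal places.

Posterior probability ≈ 0.136

P(defective|M1) = 0.161; P(defective|M2) = 0.14; P(defective|M3) = 0.344; P(defective|M4) = 0.344; P(defective|M5) = 0.039.
Prior × likelihood for each source: 0.2·0.161=0.03220, 0.2·0.14=0.02800, 0.2·0.344=0.06880, 0.2·0.344=0.06880, 0.2·0.039=0.007800. Summing gives P(defective) = 0.20560.
P(Machine 2 | defective) = 0.02800 / 0.20560 = 0.136.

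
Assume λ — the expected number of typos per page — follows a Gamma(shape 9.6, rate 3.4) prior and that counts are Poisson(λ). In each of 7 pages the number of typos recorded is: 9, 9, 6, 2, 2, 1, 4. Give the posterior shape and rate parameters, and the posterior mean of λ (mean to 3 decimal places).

Posterior: Gamma(shape=42.6, rate=10.4); mean ≈ 4.096

The Poisson likelihood adds the total count to the shape and the number of exposure periods to the rate. Here ∑xᵢ = 33 and n = 7, so shape 9.6→42.6 and rate 3.4→10.4.
E[λ | data] = 42.6/10.4 = 4.096.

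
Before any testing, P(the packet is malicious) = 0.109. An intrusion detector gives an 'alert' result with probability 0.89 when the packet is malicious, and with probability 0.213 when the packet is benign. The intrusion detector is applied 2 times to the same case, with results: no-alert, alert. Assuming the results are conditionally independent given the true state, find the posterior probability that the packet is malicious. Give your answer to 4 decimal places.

Let H be the event that the packet is malicious; start with P(H) = 0.109. P('alert'|H) = 0.89, P('alert'|¬H) = 0.213.
Update on result 1 ('no-alert'): P(H) ← 0.11·0.1090 / (0.11·0.1090 + 0.787·0.8910) = 0.011990/0.71321 = 0.0168.
Update on result 2 ('alert'): P(H) ← 0.89·0.0168 / (0.89·0.0168 + 0.213·0.9832) = 0.014962/0.22438 = 0.0667.

Posterior P(H) ≈ 0.0667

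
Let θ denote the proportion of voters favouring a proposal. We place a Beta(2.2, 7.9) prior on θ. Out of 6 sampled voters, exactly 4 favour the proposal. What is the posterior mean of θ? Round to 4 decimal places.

Posterior mean ≈ 0.3851

Observing 4 successes and 2 failures updates Beta(2.2, 7.9) by adding the success and failure counts to the two shape parameters: α = 2.2+4 = 6.2, β = 7.9+2 = 9.9.
Posterior mean = α/(α+β) = 6.2/16.1 = 0.3851.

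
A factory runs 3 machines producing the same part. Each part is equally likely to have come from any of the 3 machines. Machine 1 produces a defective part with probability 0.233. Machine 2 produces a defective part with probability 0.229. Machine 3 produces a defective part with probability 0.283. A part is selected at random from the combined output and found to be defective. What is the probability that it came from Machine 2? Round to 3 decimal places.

Posterior probability ≈ 0.307

Tabulate prior·likelihood by source: [1] prior 0.333333, lik 0.233, product 0.07767; [2] prior 0.333333, lik 0.229, product 0.07633; [3] prior 0.333333, lik 0.283, product 0.09433.
Normalizing constant = 0.24833; the posterior for Machine 2 is its product over the sum, 0.07633/0.24833 = 0.307.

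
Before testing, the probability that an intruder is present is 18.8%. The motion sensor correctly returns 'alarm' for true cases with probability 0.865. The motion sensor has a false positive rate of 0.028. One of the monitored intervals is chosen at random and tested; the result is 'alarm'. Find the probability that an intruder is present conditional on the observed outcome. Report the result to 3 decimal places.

Let H be the event that an intruder is present. P(H) = 0.188, so P(¬H) = 0.812. With E the 'alarm' result, P(E|H) = 0.865 and P(E|¬H) = 0.028.
P(E) = 0.865·0.188 + 0.028·0.812 = 0.16262 + 0.022736 = 0.18536.
By Bayes' theorem, P(H|E) = 0.16262 / 0.18536 = 0.877.

P(H | E) ≈ 0.877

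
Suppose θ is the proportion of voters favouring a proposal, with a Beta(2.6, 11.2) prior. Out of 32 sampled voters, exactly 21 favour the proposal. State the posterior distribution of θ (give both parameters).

Observing 21 successes and 11 failures updates Beta(2.6, 11.2) by adding the success and failure counts to the two shape parameters: α = 2.6+21 = 23.6, β = 11.2+11 = 22.2.

Posterior: Beta(23.6, 22.2)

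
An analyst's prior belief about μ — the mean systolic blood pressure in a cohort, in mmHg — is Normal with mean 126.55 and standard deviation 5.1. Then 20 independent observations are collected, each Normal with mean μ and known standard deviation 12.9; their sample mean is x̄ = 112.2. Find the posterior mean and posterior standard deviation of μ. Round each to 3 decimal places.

With known σ, the Normal prior is conjugate. Weight on the data is w = (n/σ²)/(n/σ² + 1/τ₀²) = 0.120185/(0.120185+0.0384468) = 0.75764.
Posterior mean = w·x̄ + (1−w)·μ₀ = 0.75764·112.2 + 0.24236·126.55 = 115.678. Posterior variance = 1/(0.120185+0.0384468) = 6.30390, so SD = 2.511.

Posterior mean ≈ 115.678; posterior SD ≈ 2.511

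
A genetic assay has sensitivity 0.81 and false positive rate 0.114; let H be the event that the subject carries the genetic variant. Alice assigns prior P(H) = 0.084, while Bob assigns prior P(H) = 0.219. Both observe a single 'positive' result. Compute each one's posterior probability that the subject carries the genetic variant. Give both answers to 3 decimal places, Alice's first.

Alice: 0.395; Bob: 0.666

P('+'|H) = 0.81, P('+'|¬H) = 0.114.
Alice: numerator 0.81·0.084 = 0.068040; evidence = 0.068040+0.114·0.916 = 0.17246; posterior = 0.395.
Bob: numerator 0.81·0.219 = 0.17739; evidence = 0.17739+0.114·0.781 = 0.26642; posterior = 0.666.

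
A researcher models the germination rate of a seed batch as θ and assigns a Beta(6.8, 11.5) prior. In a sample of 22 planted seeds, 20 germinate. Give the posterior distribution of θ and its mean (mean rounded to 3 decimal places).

The binomial likelihood is conjugate to the Beta prior: with 20 successes and 2 failures, the posterior is Beta(6.8+20, 11.5+2) = Beta(26.8, 13.5).
E[θ | data] = 26.8/(26.8+13.5) = 0.665.

Posterior: Beta(26.8, 13.5); mean ≈ 0.665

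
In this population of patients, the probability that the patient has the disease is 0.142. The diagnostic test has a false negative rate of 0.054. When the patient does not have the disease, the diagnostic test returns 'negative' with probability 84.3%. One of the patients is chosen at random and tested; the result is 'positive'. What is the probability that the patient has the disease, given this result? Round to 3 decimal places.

P(H | E) ≈ 0.499

Let H be the event that the patient has the disease. P(H) = 0.142, so P(¬H) = 0.858. With E the 'positive' result, P(E|H) = 0.946 and P(E|¬H) = 0.157.
P(E) = 0.946·0.142 + 0.157·0.858 = 0.13433 + 0.13471 = 0.26904.
By Bayes' theorem, P(H|E) = 0.13433 / 0.26904 = 0.499.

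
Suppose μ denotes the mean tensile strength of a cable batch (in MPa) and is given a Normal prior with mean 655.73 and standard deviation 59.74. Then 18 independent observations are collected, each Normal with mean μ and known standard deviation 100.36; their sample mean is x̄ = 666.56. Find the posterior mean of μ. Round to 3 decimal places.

Prior precision 1/τ₀² = 1/59.74² = 0.00028020; data precision n/σ² = 18/100.36² = 0.00178711.
Posterior precision = 0.00028020 + 0.00178711 = 0.00206731.
Posterior mean = (0.00028020·655.73 + 0.00178711·666.56) / 0.00206731 = 665.092.

Posterior mean ≈ 665.092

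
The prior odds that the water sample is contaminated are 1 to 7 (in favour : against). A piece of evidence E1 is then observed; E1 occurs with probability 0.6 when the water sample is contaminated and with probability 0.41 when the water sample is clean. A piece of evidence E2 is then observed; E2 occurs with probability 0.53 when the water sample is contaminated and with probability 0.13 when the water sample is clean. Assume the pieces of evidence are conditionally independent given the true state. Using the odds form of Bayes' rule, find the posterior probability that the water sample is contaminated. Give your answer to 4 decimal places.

Prior odds = 1/7 = 0.14286. In log-odds, ln(0.14286) = -1.9459.
Add log likelihood ratios: ln(1.4634) + ln(4.0769) = 1.7861.
Posterior log-odds = -0.15980, so posterior odds = exp(-0.15980) = 0.85232. Converting, P(H|E) = 0.85232/1.8523 = 0.4601.

Posterior probability ≈ 0.4601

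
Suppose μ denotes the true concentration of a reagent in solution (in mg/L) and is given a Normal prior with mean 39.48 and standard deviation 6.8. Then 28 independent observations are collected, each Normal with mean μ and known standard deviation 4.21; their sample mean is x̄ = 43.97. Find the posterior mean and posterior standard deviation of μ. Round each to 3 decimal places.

With known σ, the Normal prior is conjugate. Weight on the data is w = (n/σ²)/(n/σ² + 1/τ₀²) = 1.57977/(1.57977+0.0216263) = 0.98650.
Posterior mean = w·x̄ + (1−w)·μ₀ = 0.98650·43.97 + 0.013505·39.48 = 43.909. Posterior variance = 1/(1.57977+0.0216263) = 0.624455, so SD = 0.790.

Posterior mean ≈ 43.909; posterior SD ≈ 0.790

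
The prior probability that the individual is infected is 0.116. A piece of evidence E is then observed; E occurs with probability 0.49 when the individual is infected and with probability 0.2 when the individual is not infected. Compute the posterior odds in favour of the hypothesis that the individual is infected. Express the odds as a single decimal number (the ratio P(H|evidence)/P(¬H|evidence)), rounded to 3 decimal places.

Prior odds = 0.116/(1−0.116) = 0.13122.
Likelihood ratio for E = 0.49/0.2 = 2.4500.
Posterior odds = prior odds × LR = 0.32149.

Posterior odds ≈ 0.321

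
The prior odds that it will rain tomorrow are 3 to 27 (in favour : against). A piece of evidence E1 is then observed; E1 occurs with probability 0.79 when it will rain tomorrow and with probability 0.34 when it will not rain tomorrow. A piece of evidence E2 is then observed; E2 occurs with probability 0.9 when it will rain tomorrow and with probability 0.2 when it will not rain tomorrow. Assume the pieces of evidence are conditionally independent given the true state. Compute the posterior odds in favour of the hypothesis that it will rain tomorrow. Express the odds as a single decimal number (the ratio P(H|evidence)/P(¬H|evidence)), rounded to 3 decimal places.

Prior odds = 3/27 = 0.11111.
Likelihood ratio for E1 = 0.79/0.34 = 2.3235.
Likelihood ratio for E2 = 0.9/0.2 = 4.5000.
Posterior odds = prior odds × LR₁ × LR₂ = 1.1618.

Posterior odds ≈ 1.162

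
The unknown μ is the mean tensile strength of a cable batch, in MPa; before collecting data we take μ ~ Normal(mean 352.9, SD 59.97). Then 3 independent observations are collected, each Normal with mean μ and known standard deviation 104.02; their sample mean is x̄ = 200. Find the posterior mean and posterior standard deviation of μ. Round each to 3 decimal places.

Posterior mean ≈ 276.560; posterior SD ≈ 42.436

Prior precision 1/τ₀² = 1/59.97² = 0.00027806; data precision n/σ² = 3/104.02² = 0.00027726.
Posterior precision = 0.00027806 + 0.00027726 = 0.00055532, giving posterior SD = 1/√0.00055532 = 42.436.
Posterior mean = (0.00027806·352.9 + 0.00027726·200) / 0.00055532 = 276.560.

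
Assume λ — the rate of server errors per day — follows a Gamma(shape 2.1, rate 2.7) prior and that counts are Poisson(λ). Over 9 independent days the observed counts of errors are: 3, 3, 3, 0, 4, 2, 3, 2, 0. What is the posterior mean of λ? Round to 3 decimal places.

Posterior mean ≈ 1.889

Total count ∑xᵢ = 20 over n = 9 days.
Gamma is conjugate to the Poisson likelihood: posterior is Gamma(shape = 2.1+20 = 22.1, rate = 2.7+9 = 11.7).
Posterior mean = shape/rate = 22.1/11.7 = 1.889.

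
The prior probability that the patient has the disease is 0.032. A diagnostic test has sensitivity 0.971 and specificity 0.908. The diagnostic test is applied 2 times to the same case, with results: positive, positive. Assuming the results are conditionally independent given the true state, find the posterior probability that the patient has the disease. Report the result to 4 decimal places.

With H the event that the patient has the disease, the joint likelihood of the observed sequence is P(data|H) = 0.971·0.971 = 0.94284 and P(data|¬H) = 0.092·0.092 = 0.0084640.
Bayes: P(H|data) = 0.032·0.94284 / (0.032·0.94284 + 0.968·0.0084640) = 0.030171/0.038364 = 0.7864.

Posterior P(H) ≈ 0.7864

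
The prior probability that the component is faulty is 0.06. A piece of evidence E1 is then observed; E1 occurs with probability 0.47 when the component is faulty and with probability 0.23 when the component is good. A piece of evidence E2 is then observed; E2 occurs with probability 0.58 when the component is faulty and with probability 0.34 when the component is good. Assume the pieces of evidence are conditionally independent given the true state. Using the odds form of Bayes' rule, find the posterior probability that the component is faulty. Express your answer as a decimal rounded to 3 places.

Prior odds = 0.06/(1−0.06) = 0.063830. In log-odds, ln(0.063830) = -2.7515.
Add log likelihood ratios: ln(2.0435) + ln(1.7059) = 1.2487.
Posterior log-odds = -1.5028, so posterior odds = exp(-1.5028) = 0.22251. Converting, P(H|E) = 0.22251/1.2225 = 0.182.

Posterior probability ≈ 0.182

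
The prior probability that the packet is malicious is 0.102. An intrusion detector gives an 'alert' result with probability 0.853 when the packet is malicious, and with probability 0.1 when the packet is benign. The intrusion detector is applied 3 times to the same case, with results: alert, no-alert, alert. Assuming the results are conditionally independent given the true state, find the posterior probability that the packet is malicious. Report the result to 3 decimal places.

Posterior P(H) ≈ 0.574

With H the event that the packet is malicious, the joint likelihood of the observed sequence is P(data|H) = 0.853·0.147·0.853 = 0.10696 and P(data|¬H) = 0.1·0.9·0.1 = 0.0090000.
Bayes: P(H|data) = 0.102·0.10696 / (0.102·0.10696 + 0.898·0.0090000) = 0.010910/0.018992 = 0.5744.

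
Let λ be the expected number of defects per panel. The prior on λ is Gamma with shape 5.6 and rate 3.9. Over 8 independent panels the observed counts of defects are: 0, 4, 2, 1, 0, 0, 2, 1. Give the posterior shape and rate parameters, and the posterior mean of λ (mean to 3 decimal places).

Posterior: Gamma(shape=15.6, rate=11.9); mean ≈ 1.311

Total count ∑xᵢ = 10 over n = 8 panels.
Gamma is conjugate to the Poisson likelihood: posterior is Gamma(shape = 5.6+10 = 15.6, rate = 3.9+8 = 11.9).
E[λ | data] = 15.6/11.9 = 1.311.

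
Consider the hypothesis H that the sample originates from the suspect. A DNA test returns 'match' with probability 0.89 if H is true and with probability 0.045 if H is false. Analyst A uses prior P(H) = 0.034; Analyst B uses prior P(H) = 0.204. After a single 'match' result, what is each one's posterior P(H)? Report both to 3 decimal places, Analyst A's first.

Analyst A: 0.410; Analyst B: 0.835

The likelihood ratio for a 'match' result is 0.89/0.045 = 19.778.
Analyst A: prior odds 0.034/0.966 = 0.035197; posterior odds 0.69611; posterior probability 0.410.
Analyst B: prior odds 0.204/0.796 = 0.25628; posterior odds 5.0687; posterior probability 0.835.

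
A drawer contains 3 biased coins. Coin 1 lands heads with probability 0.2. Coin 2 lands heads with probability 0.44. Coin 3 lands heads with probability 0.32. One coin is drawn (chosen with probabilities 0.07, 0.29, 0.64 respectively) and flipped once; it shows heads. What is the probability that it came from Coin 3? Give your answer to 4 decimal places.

Posterior probability ≈ 0.5912

P(heads|C1) = 0.2; P(heads|C2) = 0.44; P(heads|C3) = 0.32.
Prior × likelihood for each source: 0.07·0.2=0.01400, 0.29·0.44=0.1276, 0.64·0.32=0.2048. Summing gives P(heads) = 0.34640.
P(Coin 3 | heads) = 0.2048 / 0.34640 = 0.5912.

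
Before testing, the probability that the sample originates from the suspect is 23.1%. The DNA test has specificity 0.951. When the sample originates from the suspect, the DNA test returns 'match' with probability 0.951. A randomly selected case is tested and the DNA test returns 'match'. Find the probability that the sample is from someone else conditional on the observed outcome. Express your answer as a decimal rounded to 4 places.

P(¬H | E) ≈ 0.1464

Let H be the event that the sample originates from the suspect. P(H) = 0.231, so P(¬H) = 0.769. With E the 'match' result, P(E|H) = 0.951 and P(E|¬H) = 0.049.
P(E) = 0.951·0.231 + 0.049·0.769 = 0.21968 + 0.037681 = 0.25736.
By Bayes' theorem, P(H|E) = 0.21968 / 0.25736 = 0.8536. Hence P(¬H|E) = 1 − 0.8536 = 0.1464.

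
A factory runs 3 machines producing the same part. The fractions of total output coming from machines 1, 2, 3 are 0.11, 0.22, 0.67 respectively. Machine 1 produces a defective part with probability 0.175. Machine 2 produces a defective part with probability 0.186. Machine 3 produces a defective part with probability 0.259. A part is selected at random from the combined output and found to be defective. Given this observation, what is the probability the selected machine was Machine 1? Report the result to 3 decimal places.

Posterior probability ≈ 0.082

Tabulate prior·likelihood by source: [1] prior 0.11, lik 0.175, product 0.01925; [2] prior 0.22, lik 0.186, product 0.04092; [3] prior 0.67, lik 0.259, product 0.1735.
Normalizing constant = 0.23370; the posterior for Machine 1 is its product over the sum, 0.01925/0.23370 = 0.082.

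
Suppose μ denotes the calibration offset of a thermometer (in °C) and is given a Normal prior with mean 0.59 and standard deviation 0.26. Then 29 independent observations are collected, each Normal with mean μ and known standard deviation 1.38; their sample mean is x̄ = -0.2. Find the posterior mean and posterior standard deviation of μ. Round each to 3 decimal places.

With known σ, the Normal prior is conjugate. Weight on the data is w = (n/σ²)/(n/σ² + 1/τ₀²) = 15.2279/(15.2279+14.7929) = 0.50724.
Posterior mean = w·x̄ + (1−w)·μ₀ = 0.50724·-0.2 + 0.49276·0.59 = 0.189. Posterior variance = 1/(15.2279+14.7929) = 0.0333102, so SD = 0.183.

Posterior mean ≈ 0.189; posterior SD ≈ 0.183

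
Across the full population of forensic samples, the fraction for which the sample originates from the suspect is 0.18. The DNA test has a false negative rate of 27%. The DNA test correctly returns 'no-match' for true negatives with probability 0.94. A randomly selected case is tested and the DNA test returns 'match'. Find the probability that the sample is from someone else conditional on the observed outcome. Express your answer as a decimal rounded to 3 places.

Let H be the event that the sample originates from the suspect. P(H) = 0.18, so P(¬H) = 0.82. With E the 'match' result, P(E|H) = 0.73 and P(E|¬H) = 0.06.
P(E) = 0.73·0.18 + 0.06·0.82 = 0.13140 + 0.049200 = 0.18060.
By Bayes' theorem, P(H|E) = 0.13140 / 0.18060 = 0.728. Hence P(¬H|E) = 1 − 0.728 = 0.272.

P(¬H | E) ≈ 0.272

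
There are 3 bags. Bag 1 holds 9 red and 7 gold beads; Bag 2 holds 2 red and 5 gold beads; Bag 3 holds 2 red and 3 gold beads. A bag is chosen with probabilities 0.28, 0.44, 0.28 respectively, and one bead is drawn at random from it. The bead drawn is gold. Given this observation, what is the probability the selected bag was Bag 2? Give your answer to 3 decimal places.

Posterior probability ≈ 0.520

P(gold|Bag 1) = 0.4375; P(gold|Bag 2) = 0.7143; P(gold|Bag 3) = 0.6.
Prior × likelihood for each source: 0.28·0.4375=0.1225, 0.44·0.7143=0.3143, 0.28·0.6=0.1680. Summing gives P(gold) = 0.60479.
P(Bag 2 | gold) = 0.3143 / 0.60479 = 0.520.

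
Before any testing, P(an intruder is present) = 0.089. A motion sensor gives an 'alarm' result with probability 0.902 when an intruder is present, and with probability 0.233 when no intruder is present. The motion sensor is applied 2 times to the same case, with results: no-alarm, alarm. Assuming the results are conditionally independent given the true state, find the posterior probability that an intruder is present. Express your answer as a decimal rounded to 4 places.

Posterior P(H) ≈ 0.0461

With H the event that an intruder is present, the joint likelihood of the observed sequence is P(data|H) = 0.098·0.902 = 0.088396 and P(data|¬H) = 0.767·0.233 = 0.17871.
Bayes: P(H|data) = 0.089·0.088396 / (0.089·0.088396 + 0.911·0.17871) = 0.0078672/0.17067 = 0.0461.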